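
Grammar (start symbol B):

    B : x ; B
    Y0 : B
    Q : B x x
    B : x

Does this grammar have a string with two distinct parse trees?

Only B is reachable from B; ignoring the rest: Right-recursive list with a separator: after each atom, whether the separator follows determines the rule. One parse per string.

Unambiguous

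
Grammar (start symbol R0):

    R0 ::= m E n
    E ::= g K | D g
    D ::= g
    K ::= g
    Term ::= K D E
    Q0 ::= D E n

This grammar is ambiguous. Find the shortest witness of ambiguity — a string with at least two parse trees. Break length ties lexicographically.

m g g n

length 4: m g g n has 2 parse trees

Two derivations of m g g n:
  R0 ⇒ m E n ⇒ m g K n ⇒ m g g n
  R0 ⇒ m E n ⇒ m D g n ⇒ m g g n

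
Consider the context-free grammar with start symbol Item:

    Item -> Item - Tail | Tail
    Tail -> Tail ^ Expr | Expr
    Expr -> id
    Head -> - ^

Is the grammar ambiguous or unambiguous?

(Head is unreachable from Item, so its rules don't affect L(Item).) Item → Item - Tail | Tail  ;  Tail → Tail ^ Expr | Expr  — a left-associative chain with Expr at the bottom. Each string factors uniquely by precedence.

Unambiguous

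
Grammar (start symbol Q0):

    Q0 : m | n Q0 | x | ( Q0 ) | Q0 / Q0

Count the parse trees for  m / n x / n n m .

Parse trees for m / n x / n n m:
  [Q0 [Q0 m] / [Q0 n [Q0 [Q0 x] / [Q0 n [Q0 n [Q0 m]]]]]]
  [Q0 [Q0 m] / [Q0 [Q0 n [Q0 x]] / [Q0 n [Q0 n [Q0 m]]]]]
  [Q0 [Q0 [Q0 m] / [Q0 n [Q0 x]]] / [Q0 n [Q0 n [Q0 m]]]]

3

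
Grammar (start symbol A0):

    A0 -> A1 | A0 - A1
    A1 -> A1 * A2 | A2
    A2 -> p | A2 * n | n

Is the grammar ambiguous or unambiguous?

Ambiguous

Witness: n * n

Derivation 1: A0 ⇒ A1 ⇒ A1 * A2 ⇒ A2 * A2 ⇒ n * A2 ⇒ n * n
Derivation 2: A0 ⇒ A1 ⇒ A2 ⇒ A2 * n ⇒ n * n

Two distinct leftmost derivations for the same string.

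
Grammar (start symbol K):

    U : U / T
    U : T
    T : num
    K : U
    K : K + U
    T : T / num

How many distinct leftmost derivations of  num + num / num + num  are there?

Parse trees for num + num / num + num:
  [K [K [K [U [T num]]] + [U [U [T num]] / [T num]]] + [U [T num]]]
  [K [K [K [U [T num]]] + [U [T [T num] / num]]] + [U [T num]]]

2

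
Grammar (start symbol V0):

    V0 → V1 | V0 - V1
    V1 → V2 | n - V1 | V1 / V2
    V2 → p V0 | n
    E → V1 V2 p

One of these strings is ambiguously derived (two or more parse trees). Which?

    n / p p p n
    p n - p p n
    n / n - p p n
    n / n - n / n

p n - p p n

n / p p p n: 1 tree
p n - p p n: 3 trees
n / n - p p n: 1 tree
n / n - n / n: 1 tree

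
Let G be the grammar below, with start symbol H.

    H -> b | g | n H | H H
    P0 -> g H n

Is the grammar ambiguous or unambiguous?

Ambiguous

Witness: b b b

Derivation 1: H ⇒ H H ⇒ b H ⇒ b H H ⇒ b b H ⇒ b b b
Derivation 2: H ⇒ H H ⇒ H H H ⇒ b H H ⇒ b b H ⇒ b b b

Two distinct leftmost derivations for the same string.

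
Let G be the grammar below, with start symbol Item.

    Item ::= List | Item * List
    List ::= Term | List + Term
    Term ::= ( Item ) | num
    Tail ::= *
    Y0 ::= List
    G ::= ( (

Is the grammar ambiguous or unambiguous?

(Tail, Y0, G are unreachable from Item, so their rules don't affect L(Item).) The grammar is stratified — Item handles '*' (left-recursive), List handles '+', Term atoms. Each operator has a fixed associativity and precedence level, so every string has one parse.

Unambiguous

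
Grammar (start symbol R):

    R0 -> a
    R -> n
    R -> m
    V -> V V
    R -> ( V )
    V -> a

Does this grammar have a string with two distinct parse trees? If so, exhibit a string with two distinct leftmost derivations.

Witness: ( a a a )

Derivation 1: R ⇒ ( V ) ⇒ ( V V ) ⇒ ( V V V ) ⇒ ( a V V ) ⇒ ( a a V ) ⇒ ( a a a )
Derivation 2: R ⇒ ( V ) ⇒ ( V V ) ⇒ ( a V ) ⇒ ( a V V ) ⇒ ( a a V ) ⇒ ( a a a )

Two distinct leftmost derivations for the same string.

Ambiguous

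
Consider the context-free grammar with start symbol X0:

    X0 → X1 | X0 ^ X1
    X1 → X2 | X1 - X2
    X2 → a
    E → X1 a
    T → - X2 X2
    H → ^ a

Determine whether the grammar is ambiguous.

Unambiguous

(E, T, H are unreachable from X0, so their rules don't affect L(X0).) The grammar is stratified — X0 handles '^' (left-recursive), X1 handles '-', X2 atoms. Each operator has a fixed associativity and precedence level, so every string has one parse.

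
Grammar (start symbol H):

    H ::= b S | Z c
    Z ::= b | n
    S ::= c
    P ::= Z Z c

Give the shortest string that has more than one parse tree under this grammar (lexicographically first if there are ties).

length 2: b c has 2 parse trees

Two derivations of b c:
  H ⇒ b S ⇒ b c
  H ⇒ Z c ⇒ b c

b c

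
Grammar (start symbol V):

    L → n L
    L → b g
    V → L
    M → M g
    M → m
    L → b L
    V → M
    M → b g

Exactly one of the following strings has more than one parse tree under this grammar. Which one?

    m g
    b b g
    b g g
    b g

m g: 1 tree
b b g: 1 tree
b g g: 1 tree
b g: 2 trees

b g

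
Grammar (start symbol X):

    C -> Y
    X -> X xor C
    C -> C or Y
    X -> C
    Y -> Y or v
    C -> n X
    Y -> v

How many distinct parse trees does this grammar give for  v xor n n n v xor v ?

4

Parse trees for v xor n n n v xor v:
  [X [X [C [Y v]]] xor [C n [X [X [C n [X [C n [X [C [Y v]]]]]]] xor [C [Y v]]]]]
  [X [X [C [Y v]]] xor [C n [X [C n [X [X [C n [X [C [Y v]]]]] xor [C [Y v]]]]]]]
  [X [X [C [Y v]]] xor [C n [X [C n [X [C n [X [X [C [Y v]]] xor [C [Y v]]]]]]]]]
  [X [X [X [C [Y v]]] xor [C n [X [C n [X [C n [X [C [Y v]]]]]]]]] xor [C [Y v]]]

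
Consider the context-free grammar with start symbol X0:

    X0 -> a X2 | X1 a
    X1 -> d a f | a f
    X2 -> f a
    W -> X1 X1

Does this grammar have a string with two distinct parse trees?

Ambiguous

Witness: a f a

Derivation 1: X0 ⇒ a X2 ⇒ a f a
Derivation 2: X0 ⇒ X1 a ⇒ a f a

Two distinct leftmost derivations for the same string.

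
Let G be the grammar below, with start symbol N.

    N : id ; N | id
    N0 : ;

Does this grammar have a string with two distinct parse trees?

(N0 is unreachable from N, so its rules don't affect L(N).) The reachable grammar is A → atom sep A | atom. Each atom is followed by either the separator (recurse) or end-of-string (stop) — no choice point.

Unambiguous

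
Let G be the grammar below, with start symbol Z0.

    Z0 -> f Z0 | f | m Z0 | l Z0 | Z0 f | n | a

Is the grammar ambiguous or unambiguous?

Ambiguous

Witness: f f

Derivation 1: Z0 ⇒ f Z0 ⇒ f f
Derivation 2: Z0 ⇒ Z0 f ⇒ f f

Two distinct leftmost derivations for the same string.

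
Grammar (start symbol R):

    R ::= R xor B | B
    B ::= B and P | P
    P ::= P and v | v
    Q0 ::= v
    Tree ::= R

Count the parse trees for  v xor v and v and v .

4

Parse trees for v xor v and v and v:
  [R [R [B [P v]]] xor [B [B [P v]] and [P [P v] and v]]]
  [R [R [B [P v]]] xor [B [B [B [P v]] and [P v]] and [P v]]]
  [R [R [B [P v]]] xor [B [B [P [P v] and v]] and [P v]]]
  [R [R [B [P v]]] xor [B [P [P [P v] and v] and v]]]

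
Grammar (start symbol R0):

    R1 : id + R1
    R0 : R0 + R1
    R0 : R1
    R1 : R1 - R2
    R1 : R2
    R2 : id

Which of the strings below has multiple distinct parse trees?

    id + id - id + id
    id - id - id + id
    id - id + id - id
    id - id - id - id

id + id - id + id

id + id - id + id: 3 trees
id - id - id + id: 1 tree
id - id + id - id: 1 tree
id - id - id - id: 1 tree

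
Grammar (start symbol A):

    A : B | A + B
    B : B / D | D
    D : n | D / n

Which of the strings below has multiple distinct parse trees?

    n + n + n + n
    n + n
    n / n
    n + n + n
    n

n / n

n + n + n + n: 1 tree
n + n: 1 tree
n / n: 2 trees
n + n + n: 1 tree
n: 1 tree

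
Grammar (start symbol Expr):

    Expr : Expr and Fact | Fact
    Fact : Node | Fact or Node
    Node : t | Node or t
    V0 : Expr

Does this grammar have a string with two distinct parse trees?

Ambiguous

Witness: t or t

Derivation 1: Expr ⇒ Fact ⇒ Node ⇒ Node or t ⇒ t or t
Derivation 2: Expr ⇒ Fact ⇒ Fact or Node ⇒ Node or Node ⇒ t or Node ⇒ t or t

Two distinct leftmost derivations for the same string.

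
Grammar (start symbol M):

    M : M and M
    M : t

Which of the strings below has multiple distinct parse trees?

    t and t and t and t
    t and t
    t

t and t and t and t: 5 trees
t and t: 1 tree
t: 1 tree

t and t and t and t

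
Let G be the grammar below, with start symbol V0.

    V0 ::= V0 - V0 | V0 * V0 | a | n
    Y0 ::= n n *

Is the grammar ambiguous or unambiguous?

Witness: a * a * a

Derivation 1: V0 ⇒ V0 * V0 ⇒ V0 * V0 * V0 ⇒ a * V0 * V0 ⇒ a * a * V0 ⇒ a * a * a
Derivation 2: V0 ⇒ V0 * V0 ⇒ a * V0 ⇒ a * V0 * V0 ⇒ a * a * V0 ⇒ a * a * a

Two distinct leftmost derivations for the same string.

Ambiguous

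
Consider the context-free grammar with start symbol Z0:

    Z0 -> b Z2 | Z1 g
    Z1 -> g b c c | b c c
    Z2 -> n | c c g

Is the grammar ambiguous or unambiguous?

Witness: b c c g

Derivation 1: Z0 ⇒ b Z2 ⇒ b c c g
Derivation 2: Z0 ⇒ Z1 g ⇒ b c c g

Two distinct leftmost derivations for the same string.

Ambiguous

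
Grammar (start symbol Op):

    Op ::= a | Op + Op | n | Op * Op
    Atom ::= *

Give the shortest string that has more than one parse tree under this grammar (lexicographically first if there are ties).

a * a * a

length 1: no string has ≥2 trees
length 3: no string has ≥2 trees
length 5: a * a * a has 2 parse trees

Two derivations of a * a * a:
  Op ⇒ Op * Op ⇒ a * Op ⇒ a * Op * Op ⇒ a * a * Op ⇒ a * a * a
  Op ⇒ Op * Op ⇒ Op * Op * Op ⇒ a * Op * Op ⇒ a * a * Op ⇒ a * a * a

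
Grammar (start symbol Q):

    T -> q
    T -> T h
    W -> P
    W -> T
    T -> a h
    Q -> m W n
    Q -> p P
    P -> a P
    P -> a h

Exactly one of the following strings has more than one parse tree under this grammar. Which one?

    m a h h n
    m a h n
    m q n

m a h n

m a h h n: 1 tree
m a h n: 2 trees
m q n: 1 tree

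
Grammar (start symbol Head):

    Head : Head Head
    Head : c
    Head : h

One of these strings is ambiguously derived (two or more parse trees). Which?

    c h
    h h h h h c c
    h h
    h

h h h h h c c

c h: 1 tree
h h h h h c c: 132 trees
h h: 1 tree
h: 1 tree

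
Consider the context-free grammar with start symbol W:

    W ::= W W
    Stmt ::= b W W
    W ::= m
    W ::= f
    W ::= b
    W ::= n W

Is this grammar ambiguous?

Witness: b b b

Derivation 1: W ⇒ W W ⇒ W W W ⇒ b W W ⇒ b b W ⇒ b b b
Derivation 2: W ⇒ W W ⇒ b W ⇒ b W W ⇒ b b W ⇒ b b b

Two distinct leftmost derivations for the same string.

Ambiguous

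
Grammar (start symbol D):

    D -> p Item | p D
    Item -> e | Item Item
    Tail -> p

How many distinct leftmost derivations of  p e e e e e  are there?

14

Parse trees for p e e e e e (showing first 6 of 14):
  [D p [Item [Item e] [Item [Item e] [Item [Item e] [Item [Item e] [Item e]]]]]]
  [D p [Item [Item e] [Item [Item e] [Item [Item [Item e] [Item e]] [Item e]]]]]
  [D p [Item [Item e] [Item [Item [Item e] [Item e]] [Item [Item e] [Item e]]]]]
  [D p [Item [Item e] [Item [Item [Item e] [Item [Item e] [Item e]]] [Item e]]]]
  [D p [Item [Item e] [Item [Item [Item [Item e] [Item e]] [Item e]] [Item e]]]]
  [D p [Item [Item [Item e] [Item e]] [Item [Item e] [Item [Item e] [Item e]]]]]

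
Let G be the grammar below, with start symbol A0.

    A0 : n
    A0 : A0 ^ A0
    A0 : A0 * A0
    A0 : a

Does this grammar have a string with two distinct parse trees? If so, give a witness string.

Witness: a * a * a

Derivation 1: A0 ⇒ A0 * A0 ⇒ A0 * A0 * A0 ⇒ a * A0 * A0 ⇒ a * a * A0 ⇒ a * a * a
Derivation 2: A0 ⇒ A0 * A0 ⇒ a * A0 ⇒ a * A0 * A0 ⇒ a * a * A0 ⇒ a * a * a

Two distinct leftmost derivations for the same string.

Ambiguous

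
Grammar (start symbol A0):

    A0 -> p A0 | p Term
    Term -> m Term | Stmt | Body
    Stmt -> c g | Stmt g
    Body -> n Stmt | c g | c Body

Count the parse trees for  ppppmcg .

Parse trees for ppppmcg:
  [A0 p [A0 p [A0 p [A0 p [Term m [Term [Stmt c g]]]]]]]
  [A0 p [A0 p [A0 p [A0 p [Term m [Term [Body c g]]]]]]]

2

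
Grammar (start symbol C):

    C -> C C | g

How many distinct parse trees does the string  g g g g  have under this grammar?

Parse trees for g g g g:
  [C [C g] [C [C g] [C [C g] [C g]]]]
  [C [C g] [C [C [C g] [C g]] [C g]]]
  [C [C [C g] [C g]] [C [C g] [C g]]]
  [C [C [C g] [C [C g] [C g]]] [C g]]
  [C [C [C [C g] [C g]] [C g]] [C g]]

5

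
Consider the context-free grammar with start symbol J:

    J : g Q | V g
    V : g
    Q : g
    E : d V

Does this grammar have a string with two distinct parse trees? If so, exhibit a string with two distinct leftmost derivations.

Witness: g g

Derivation 1: J ⇒ g Q ⇒ g g
Derivation 2: J ⇒ V g ⇒ g g

Two distinct leftmost derivations for the same string.

Ambiguous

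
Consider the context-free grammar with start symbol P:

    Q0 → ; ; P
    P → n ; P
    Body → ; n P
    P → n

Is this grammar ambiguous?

Unambiguous

Only P is reachable from P; ignoring the rest: Right-recursive list with a separator: after each atom, whether the separator follows determines the rule. One parse per string.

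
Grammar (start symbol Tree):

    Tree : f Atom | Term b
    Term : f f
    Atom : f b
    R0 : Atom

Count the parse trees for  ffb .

Parse trees for ffb:
  [Tree f [Atom f b]]
  [Tree [Term f f] b]

2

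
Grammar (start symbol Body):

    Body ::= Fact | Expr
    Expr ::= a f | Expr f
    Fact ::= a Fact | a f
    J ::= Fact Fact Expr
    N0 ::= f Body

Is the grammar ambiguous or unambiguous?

Ambiguous

Witness: a f

Derivation 1: Body ⇒ Fact ⇒ a f
Derivation 2: Body ⇒ Expr ⇒ a f

Two distinct leftmost derivations for the same string.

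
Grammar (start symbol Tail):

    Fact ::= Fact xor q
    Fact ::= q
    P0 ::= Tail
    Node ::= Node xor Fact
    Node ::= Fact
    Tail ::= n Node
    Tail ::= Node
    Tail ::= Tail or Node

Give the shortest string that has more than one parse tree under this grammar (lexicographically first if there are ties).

length 1: no string has ≥2 trees
length 2: no string has ≥2 trees
length 3: q xor q has 2 parse trees

Two derivations of q xor q:
  Tail ⇒ Node ⇒ Node xor Fact ⇒ Fact xor Fact ⇒ q xor Fact ⇒ q xor q
  Tail ⇒ Node ⇒ Fact ⇒ Fact xor q ⇒ q xor q

q xor q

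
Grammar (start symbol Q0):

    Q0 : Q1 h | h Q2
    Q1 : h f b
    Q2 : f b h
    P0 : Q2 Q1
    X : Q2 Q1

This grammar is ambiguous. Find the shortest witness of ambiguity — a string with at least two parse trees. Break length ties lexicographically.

h f b h

length 4: h f b h has 2 parse trees

Two derivations of h f b h:
  Q0 ⇒ Q1 h ⇒ h f b h
  Q0 ⇒ h Q2 ⇒ h f b h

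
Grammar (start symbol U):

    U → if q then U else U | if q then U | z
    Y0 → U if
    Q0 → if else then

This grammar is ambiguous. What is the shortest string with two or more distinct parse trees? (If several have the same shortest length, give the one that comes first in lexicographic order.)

length 1: no string has ≥2 trees
length 4: no string has ≥2 trees
length 6: no string has ≥2 trees
length 7: no string has ≥2 trees
length 9: if q then if q then z else z has 2 parse trees

Two derivations of if q then if q then z else z:
  U ⇒ if q then U else U ⇒ if q then if q then U else U ⇒ if q then if q then z else U ⇒ if q then if q then z else z
  U ⇒ if q then U ⇒ if q then if q then U else U ⇒ if q then if q then z else U ⇒ if q then if q then z else z

if q then if q then z else z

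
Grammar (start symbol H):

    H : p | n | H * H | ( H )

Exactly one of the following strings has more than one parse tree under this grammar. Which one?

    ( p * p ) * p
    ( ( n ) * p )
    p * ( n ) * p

p * ( n ) * p

( p * p ) * p: 1 tree
( ( n ) * p ): 1 tree
p * ( n ) * p: 2 trees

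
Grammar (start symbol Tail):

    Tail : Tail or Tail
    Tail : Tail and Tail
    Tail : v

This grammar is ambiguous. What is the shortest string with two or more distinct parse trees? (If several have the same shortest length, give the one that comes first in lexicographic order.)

v and v and v

length 1: no string has ≥2 trees
length 3: no string has ≥2 trees
length 5: v and v and v has 2 parse trees

Two derivations of v and v and v:
  Tail ⇒ Tail and Tail ⇒ Tail and Tail and Tail ⇒ v and Tail and Tail ⇒ v and v and Tail ⇒ v and v and v
  Tail ⇒ Tail and Tail ⇒ v and Tail ⇒ v and Tail and Tail ⇒ v and v and Tail ⇒ v and v and v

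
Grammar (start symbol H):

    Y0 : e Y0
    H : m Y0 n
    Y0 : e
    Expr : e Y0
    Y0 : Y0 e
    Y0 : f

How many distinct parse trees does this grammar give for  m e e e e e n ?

16

Parse trees for m e e e e e n (showing first 6 of 16):
  [H m [Y0 e [Y0 e [Y0 e [Y0 e [Y0 e]]]]] n]
  [H m [Y0 e [Y0 e [Y0 e [Y0 [Y0 e] e]]]] n]
  [H m [Y0 e [Y0 e [Y0 [Y0 e [Y0 e]] e]]] n]
  [H m [Y0 e [Y0 e [Y0 [Y0 [Y0 e] e] e]]] n]
  [H m [Y0 e [Y0 [Y0 e [Y0 e [Y0 e]]] e]] n]
  [H m [Y0 e [Y0 [Y0 e [Y0 [Y0 e] e]] e]] n]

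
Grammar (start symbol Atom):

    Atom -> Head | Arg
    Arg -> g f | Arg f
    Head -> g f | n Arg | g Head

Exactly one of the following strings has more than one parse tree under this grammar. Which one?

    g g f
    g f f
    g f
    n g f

g f

g g f: 1 tree
g f f: 1 tree
g f: 2 trees
n g f: 1 tree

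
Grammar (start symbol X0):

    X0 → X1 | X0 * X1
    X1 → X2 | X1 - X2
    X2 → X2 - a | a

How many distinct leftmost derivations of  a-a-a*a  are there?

4

Parse trees for a-a-a*a:
  [X0 [X0 [X1 [X2 [X2 [X2 a] - a] - a]]] * [X1 [X2 a]]]
  [X0 [X0 [X1 [X1 [X2 a]] - [X2 [X2 a] - a]]] * [X1 [X2 a]]]
  [X0 [X0 [X1 [X1 [X2 [X2 a] - a]] - [X2 a]]] * [X1 [X2 a]]]
  [X0 [X0 [X1 [X1 [X1 [X2 a]] - [X2 a]] - [X2 a]]] * [X1 [X2 a]]]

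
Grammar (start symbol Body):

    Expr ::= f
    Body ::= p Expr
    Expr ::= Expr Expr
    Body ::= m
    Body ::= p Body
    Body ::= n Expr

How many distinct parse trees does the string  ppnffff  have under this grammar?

Parse trees for ppnffff:
  [Body p [Body p [Body n [Expr [Expr f] [Expr [Expr f] [Expr [Expr f] [Expr f]]]]]]]
  [Body p [Body p [Body n [Expr [Expr f] [Expr [Expr [Expr f] [Expr f]] [Expr f]]]]]]
  [Body p [Body p [Body n [Expr [Expr [Expr f] [Expr f]] [Expr [Expr f] [Expr f]]]]]]
  [Body p [Body p [Body n [Expr [Expr [Expr f] [Expr [Expr f] [Expr f]]] [Expr f]]]]]
  [Body p [Body p [Body n [Expr [Expr [Expr [Expr f] [Expr f]] [Expr f]] [Expr f]]]]]

5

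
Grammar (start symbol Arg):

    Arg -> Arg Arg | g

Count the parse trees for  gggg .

Parse trees for gggg:
  [Arg [Arg g] [Arg [Arg g] [Arg [Arg g] [Arg g]]]]
  [Arg [Arg g] [Arg [Arg [Arg g] [Arg g]] [Arg g]]]
  [Arg [Arg [Arg g] [Arg g]] [Arg [Arg g] [Arg g]]]
  [Arg [Arg [Arg g] [Arg [Arg g] [Arg g]]] [Arg g]]
  [Arg [Arg [Arg [Arg g] [Arg g]] [Arg g]] [Arg g]]

5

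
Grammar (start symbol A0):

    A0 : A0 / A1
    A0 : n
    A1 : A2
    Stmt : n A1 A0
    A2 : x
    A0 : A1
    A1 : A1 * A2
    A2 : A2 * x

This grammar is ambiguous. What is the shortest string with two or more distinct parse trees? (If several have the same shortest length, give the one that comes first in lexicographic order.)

x * x

length 1: no string has ≥2 trees
length 3: x * x has 2 parse trees

Two derivations of x * x:
  A0 ⇒ A1 ⇒ A2 ⇒ A2 * x ⇒ x * x
  A0 ⇒ A1 ⇒ A1 * A2 ⇒ A2 * A2 ⇒ x * A2 ⇒ x * x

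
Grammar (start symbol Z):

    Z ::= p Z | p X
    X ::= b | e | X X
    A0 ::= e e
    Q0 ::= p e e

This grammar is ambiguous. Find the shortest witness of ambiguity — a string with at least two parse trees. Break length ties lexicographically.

length 2: no string has ≥2 trees
length 3: no string has ≥2 trees
length 4: p b b b has 2 parse trees

Two derivations of p b b b:
  Z ⇒ p X ⇒ p X X ⇒ p b X ⇒ p b X X ⇒ p b b X ⇒ p b b b
  Z ⇒ p X ⇒ p X X ⇒ p X X X ⇒ p b X X ⇒ p b b X ⇒ p b b b

p b b b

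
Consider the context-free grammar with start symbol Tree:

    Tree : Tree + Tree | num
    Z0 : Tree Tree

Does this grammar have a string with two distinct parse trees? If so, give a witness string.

Ambiguous

Witness: num + num + num

Derivation 1: Tree ⇒ Tree + Tree ⇒ Tree + Tree + Tree ⇒ num + Tree + Tree ⇒ num + num + Tree ⇒ num + num + num
Derivation 2: Tree ⇒ Tree + Tree ⇒ num + Tree ⇒ num + Tree + Tree ⇒ num + num + Tree ⇒ num + num + num

Two distinct leftmost derivations for the same string.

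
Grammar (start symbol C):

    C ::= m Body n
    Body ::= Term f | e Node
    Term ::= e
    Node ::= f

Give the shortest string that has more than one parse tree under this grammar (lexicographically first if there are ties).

length 4: m e f n has 2 parse trees

Two derivations of m e f n:
  C ⇒ m Body n ⇒ m Term f n ⇒ m e f n
  C ⇒ m Body n ⇒ m e Node n ⇒ m e f n

m e f n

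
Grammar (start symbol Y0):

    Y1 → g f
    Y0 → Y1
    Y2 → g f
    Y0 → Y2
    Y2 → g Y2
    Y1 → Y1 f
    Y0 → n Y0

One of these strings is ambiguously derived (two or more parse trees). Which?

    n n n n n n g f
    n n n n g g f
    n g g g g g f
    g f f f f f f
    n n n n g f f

n n n n n n g f

n n n n n n g f: 2 trees
n n n n g g f: 1 tree
n g g g g g f: 1 tree
g f f f f f f: 1 tree
n n n n g f f: 1 tree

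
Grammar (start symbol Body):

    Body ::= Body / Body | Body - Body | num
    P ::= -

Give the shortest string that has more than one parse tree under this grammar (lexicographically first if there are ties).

num - num - num

length 1: no string has ≥2 trees
length 3: no string has ≥2 trees
length 5: num - num - num has 2 parse trees

Two derivations of num - num - num:
  Body ⇒ Body - Body ⇒ Body - Body - Body ⇒ num - Body - Body ⇒ num - num - Body ⇒ num - num - num
  Body ⇒ Body - Body ⇒ num - Body ⇒ num - Body - Body ⇒ num - num - Body ⇒ num - num - num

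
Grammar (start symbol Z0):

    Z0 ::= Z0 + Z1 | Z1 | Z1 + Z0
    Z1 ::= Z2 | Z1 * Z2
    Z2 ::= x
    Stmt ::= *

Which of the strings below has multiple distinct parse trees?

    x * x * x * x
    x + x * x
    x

x * x * x * x: 1 tree
x + x * x: 2 trees
x: 1 tree

x + x * x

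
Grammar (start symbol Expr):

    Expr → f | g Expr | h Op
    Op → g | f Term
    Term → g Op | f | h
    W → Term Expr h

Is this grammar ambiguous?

Unambiguous

Only Expr, Op, Term are reachable from Expr; ignoring the rest: The reachable rules are right-linear with at most one rule per (nonterminal, next-terminal) pair. Each input token forces the next rule, so parsing is deterministic.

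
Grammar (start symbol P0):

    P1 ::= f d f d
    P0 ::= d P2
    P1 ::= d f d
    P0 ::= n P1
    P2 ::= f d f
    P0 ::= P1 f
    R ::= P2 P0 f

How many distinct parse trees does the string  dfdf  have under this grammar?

Parse trees for dfdf:
  [P0 d [P2 f d f]]
  [P0 [P1 d f d] f]

2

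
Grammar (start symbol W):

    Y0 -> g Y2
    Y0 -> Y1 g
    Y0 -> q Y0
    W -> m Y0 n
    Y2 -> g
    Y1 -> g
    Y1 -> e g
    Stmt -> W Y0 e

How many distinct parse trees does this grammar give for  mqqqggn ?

Parse trees for mqqqggn:
  [W m [Y0 q [Y0 q [Y0 q [Y0 g [Y2 g]]]]] n]
  [W m [Y0 q [Y0 q [Y0 q [Y0 [Y1 g] g]]]] n]

2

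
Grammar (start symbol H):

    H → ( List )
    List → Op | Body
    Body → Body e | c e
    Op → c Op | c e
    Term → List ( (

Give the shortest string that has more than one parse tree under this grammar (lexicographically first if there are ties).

length 4: ( c e ) has 2 parse trees

Two derivations of ( c e ):
  H ⇒ ( List ) ⇒ ( Op ) ⇒ ( c e )
  H ⇒ ( List ) ⇒ ( Body ) ⇒ ( c e )

( c e )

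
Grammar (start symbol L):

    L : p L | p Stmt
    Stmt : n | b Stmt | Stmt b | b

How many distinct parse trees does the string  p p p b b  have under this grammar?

2

Parse trees for p p p b b:
  [L p [L p [L p [Stmt b [Stmt b]]]]]
  [L p [L p [L p [Stmt [Stmt b] b]]]]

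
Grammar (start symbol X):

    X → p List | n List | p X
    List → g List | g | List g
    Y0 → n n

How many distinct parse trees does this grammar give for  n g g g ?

4

Parse trees for n g g g:
  [X n [List g [List g [List g]]]]
  [X n [List g [List [List g] g]]]
  [X n [List [List g [List g]] g]]
  [X n [List [List [List g] g] g]]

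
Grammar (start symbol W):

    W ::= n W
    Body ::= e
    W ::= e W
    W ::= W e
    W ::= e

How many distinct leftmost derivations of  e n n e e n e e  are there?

8

Parse trees for e n n e e n e e:
  [W e [W n [W n [W e [W e [W n [W e [W e]]]]]]]]
  [W e [W n [W n [W e [W e [W n [W [W e] e]]]]]]]
  [W e [W n [W n [W e [W e [W [W n [W e]] e]]]]]]
  [W e [W n [W n [W e [W [W e [W n [W e]]] e]]]]]
  [W e [W n [W n [W [W e [W e [W n [W e]]]] e]]]]
  [W e [W n [W [W n [W e [W e [W n [W e]]]]] e]]]
  [W e [W [W n [W n [W e [W e [W n [W e]]]]]] e]]
  [W [W e [W n [W n [W e [W e [W n [W e]]]]]]] e]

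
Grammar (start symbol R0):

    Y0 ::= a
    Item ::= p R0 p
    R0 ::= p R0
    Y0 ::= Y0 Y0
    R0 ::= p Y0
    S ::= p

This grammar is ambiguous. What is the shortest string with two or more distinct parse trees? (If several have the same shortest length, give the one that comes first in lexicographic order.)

length 2: no string has ≥2 trees
length 3: no string has ≥2 trees
length 4: p a a a has 2 parse trees

Two derivations of p a a a:
  R0 ⇒ p Y0 ⇒ p Y0 Y0 ⇒ p a Y0 ⇒ p a Y0 Y0 ⇒ p a a Y0 ⇒ p a a a
  R0 ⇒ p Y0 ⇒ p Y0 Y0 ⇒ p Y0 Y0 Y0 ⇒ p a Y0 Y0 ⇒ p a a Y0 ⇒ p a a a

p a a a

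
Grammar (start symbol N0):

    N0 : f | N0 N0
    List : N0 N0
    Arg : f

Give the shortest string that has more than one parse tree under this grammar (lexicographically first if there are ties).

f f f

length 1: no string has ≥2 trees
length 2: no string has ≥2 trees
length 3: f f f has 2 parse trees

Two derivations of f f f:
  N0 ⇒ N0 N0 ⇒ f N0 ⇒ f N0 N0 ⇒ f f N0 ⇒ f f f
  N0 ⇒ N0 N0 ⇒ N0 N0 N0 ⇒ f N0 N0 ⇒ f f N0 ⇒ f f f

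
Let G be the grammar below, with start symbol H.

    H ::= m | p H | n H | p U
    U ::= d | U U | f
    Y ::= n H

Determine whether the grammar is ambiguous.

Ambiguous

Witness: p d d d

Derivation 1: H ⇒ p U ⇒ p U U ⇒ p d U ⇒ p d U U ⇒ p d d U ⇒ p d d d
Derivation 2: H ⇒ p U ⇒ p U U ⇒ p U U U ⇒ p d U U ⇒ p d d U ⇒ p d d d

Two distinct leftmost derivations for the same string.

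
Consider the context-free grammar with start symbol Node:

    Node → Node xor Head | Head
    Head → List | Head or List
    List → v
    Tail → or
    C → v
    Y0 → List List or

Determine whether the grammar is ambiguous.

(Tail, C, Y0 are unreachable from Node, so their rules don't affect L(Node).) The grammar is stratified — Node handles 'xor' (left-recursive), Head handles 'or', List atoms. Each operator has a fixed associativity and precedence level, so every string has one parse.

Unambiguous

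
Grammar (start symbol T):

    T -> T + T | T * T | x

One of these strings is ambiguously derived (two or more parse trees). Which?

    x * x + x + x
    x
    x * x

x * x + x + x: 5 trees
x: 1 tree
x * x: 1 tree

x * x + x + x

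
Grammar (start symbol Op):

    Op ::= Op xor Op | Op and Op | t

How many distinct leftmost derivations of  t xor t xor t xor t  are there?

Parse trees for t xor t xor t xor t:
  [Op [Op t] xor [Op [Op t] xor [Op [Op t] xor [Op t]]]]
  [Op [Op t] xor [Op [Op [Op t] xor [Op t]] xor [Op t]]]
  [Op [Op [Op t] xor [Op t]] xor [Op [Op t] xor [Op t]]]
  [Op [Op [Op t] xor [Op [Op t] xor [Op t]]] xor [Op t]]
  [Op [Op [Op [Op t] xor [Op t]] xor [Op t]] xor [Op t]]

5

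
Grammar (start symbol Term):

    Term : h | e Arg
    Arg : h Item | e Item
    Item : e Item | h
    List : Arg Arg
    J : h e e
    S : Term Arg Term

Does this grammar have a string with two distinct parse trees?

(List, J, S are unreachable from Term, so their rules don't affect L(Term).) Each reachable nonterminal has at most one production per leading terminal, and all productions are right-linear; the derivation is determined token-by-token.

Unambiguous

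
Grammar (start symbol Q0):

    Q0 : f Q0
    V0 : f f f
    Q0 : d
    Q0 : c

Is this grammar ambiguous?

Only Q0 is reachable from Q0; ignoring the rest: Each reachable nonterminal has at most one production per leading terminal, and all productions are right-linear; the derivation is determined token-by-token.

Unambiguous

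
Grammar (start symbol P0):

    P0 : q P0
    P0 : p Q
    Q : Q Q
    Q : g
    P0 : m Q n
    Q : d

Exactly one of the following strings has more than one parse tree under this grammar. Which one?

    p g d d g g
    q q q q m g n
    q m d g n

p g d d g g: 14 trees
q q q q m g n: 1 tree
q m d g n: 1 tree

p g d d g g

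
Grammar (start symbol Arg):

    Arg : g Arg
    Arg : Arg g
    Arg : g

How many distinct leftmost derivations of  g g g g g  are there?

Parse trees for g g g g g (showing first 6 of 16):
  [Arg g [Arg g [Arg g [Arg g [Arg g]]]]]
  [Arg g [Arg g [Arg g [Arg [Arg g] g]]]]
  [Arg g [Arg g [Arg [Arg g [Arg g]] g]]]
  [Arg g [Arg g [Arg [Arg [Arg g] g] g]]]
  [Arg g [Arg [Arg g [Arg g [Arg g]]] g]]
  [Arg g [Arg [Arg g [Arg [Arg g] g]] g]]

16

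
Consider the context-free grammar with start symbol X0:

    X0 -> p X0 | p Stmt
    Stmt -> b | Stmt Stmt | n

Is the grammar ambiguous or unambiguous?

Ambiguous

Witness: p b b b

Derivation 1: X0 ⇒ p Stmt ⇒ p Stmt Stmt ⇒ p b Stmt ⇒ p b Stmt Stmt ⇒ p b b Stmt ⇒ p b b b
Derivation 2: X0 ⇒ p Stmt ⇒ p Stmt Stmt ⇒ p Stmt Stmt Stmt ⇒ p b Stmt Stmt ⇒ p b b Stmt ⇒ p b b b

Two distinct leftmost derivations for the same string.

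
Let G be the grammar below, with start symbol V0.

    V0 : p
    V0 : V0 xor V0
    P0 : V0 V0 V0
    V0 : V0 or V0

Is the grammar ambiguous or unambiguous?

Witness: p or p or p

Derivation 1: V0 ⇒ V0 or V0 ⇒ p or V0 ⇒ p or V0 or V0 ⇒ p or p or V0 ⇒ p or p or p
Derivation 2: V0 ⇒ V0 or V0 ⇒ V0 or V0 or V0 ⇒ p or V0 or V0 ⇒ p or p or V0 ⇒ p or p or p

Two distinct leftmost derivations for the same string.

Ambiguous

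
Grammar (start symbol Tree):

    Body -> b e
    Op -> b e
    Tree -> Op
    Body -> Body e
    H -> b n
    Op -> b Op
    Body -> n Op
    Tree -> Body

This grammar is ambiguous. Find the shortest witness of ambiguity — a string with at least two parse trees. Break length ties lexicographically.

b e

length 2: b e has 2 parse trees

Two derivations of b e:
  Tree ⇒ Op ⇒ b e
  Tree ⇒ Body ⇒ b e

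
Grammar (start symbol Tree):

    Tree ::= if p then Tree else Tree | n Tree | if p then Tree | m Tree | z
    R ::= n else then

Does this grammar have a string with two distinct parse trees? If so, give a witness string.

Witness: if p then if p then z else z

Derivation 1: Tree ⇒ if p then Tree else Tree ⇒ if p then if p then Tree else Tree ⇒ if p then if p then z else Tree ⇒ if p then if p then z else z
Derivation 2: Tree ⇒ if p then Tree ⇒ if p then if p then Tree else Tree ⇒ if p then if p then z else Tree ⇒ if p then if p then z else z

Two distinct leftmost derivations for the same string.

Ambiguous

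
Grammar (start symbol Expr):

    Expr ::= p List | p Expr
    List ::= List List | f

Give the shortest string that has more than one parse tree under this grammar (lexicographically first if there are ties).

p f f f

length 2: no string has ≥2 trees
length 3: no string has ≥2 trees
length 4: p f f f has 2 parse trees

Two derivations of p f f f:
  Expr ⇒ p List ⇒ p List List ⇒ p List List List ⇒ p f List List ⇒ p f f List ⇒ p f f f
  Expr ⇒ p List ⇒ p List List ⇒ p f List ⇒ p f List List ⇒ p f f List ⇒ p f f f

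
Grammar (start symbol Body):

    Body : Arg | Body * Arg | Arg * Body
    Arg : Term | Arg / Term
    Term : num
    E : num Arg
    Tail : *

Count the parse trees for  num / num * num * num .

4

Parse trees for num / num * num * num:
  [Body [Body [Body [Arg [Arg [Term num]] / [Term num]]] * [Arg [Term num]]] * [Arg [Term num]]]
  [Body [Body [Arg [Arg [Term num]] / [Term num]] * [Body [Arg [Term num]]]] * [Arg [Term num]]]
  [Body [Arg [Arg [Term num]] / [Term num]] * [Body [Body [Arg [Term num]]] * [Arg [Term num]]]]
  [Body [Arg [Arg [Term num]] / [Term num]] * [Body [Arg [Term num]] * [Body [Arg [Term num]]]]]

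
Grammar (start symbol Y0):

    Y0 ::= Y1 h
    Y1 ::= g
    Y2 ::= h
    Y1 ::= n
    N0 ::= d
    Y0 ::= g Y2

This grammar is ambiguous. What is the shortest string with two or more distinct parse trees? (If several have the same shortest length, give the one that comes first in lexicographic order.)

g h

length 2: g h has 2 parse trees

Two derivations of g h:
  Y0 ⇒ Y1 h ⇒ g h
  Y0 ⇒ g Y2 ⇒ g h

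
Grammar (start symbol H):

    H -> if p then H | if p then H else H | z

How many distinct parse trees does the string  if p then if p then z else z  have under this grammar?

Parse trees for if p then if p then z else z:
  [H if p then [H if p then [H z] else [H z]]]
  [H if p then [H if p then [H z]] else [H z]]

2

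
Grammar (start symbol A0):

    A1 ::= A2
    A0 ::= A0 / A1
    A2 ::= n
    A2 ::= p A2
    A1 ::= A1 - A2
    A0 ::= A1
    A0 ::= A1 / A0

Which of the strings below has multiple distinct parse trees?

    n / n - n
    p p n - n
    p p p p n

n / n - n: 2 trees
p p n - n: 1 tree
p p p p n: 1 tree

n / n - n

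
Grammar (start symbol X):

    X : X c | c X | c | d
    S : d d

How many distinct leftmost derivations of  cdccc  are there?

4

Parse trees for cdccc:
  [X [X [X [X c [X d]] c] c] c]
  [X [X [X c [X [X d] c]] c] c]
  [X [X c [X [X [X d] c] c]] c]
  [X c [X [X [X [X d] c] c] c]]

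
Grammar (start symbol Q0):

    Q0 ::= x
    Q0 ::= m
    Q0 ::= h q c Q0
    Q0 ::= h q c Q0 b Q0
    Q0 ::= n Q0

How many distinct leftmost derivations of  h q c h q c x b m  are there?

2

Parse trees for h q c h q c x b m:
  [Q0 h q c [Q0 h q c [Q0 x] b [Q0 m]]]
  [Q0 h q c [Q0 h q c [Q0 x]] b [Q0 m]]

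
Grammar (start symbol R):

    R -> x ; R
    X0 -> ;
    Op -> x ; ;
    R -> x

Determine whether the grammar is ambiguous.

(X0, Op are unreachable from R, so their rules don't affect L(R).) The reachable grammar is A → atom sep A | atom. Each atom is followed by either the separator (recurse) or end-of-string (stop) — no choice point.

Unambiguous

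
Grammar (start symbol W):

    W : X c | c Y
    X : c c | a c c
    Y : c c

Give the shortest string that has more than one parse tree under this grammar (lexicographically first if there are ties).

length 3: c c c has 2 parse trees

Two derivations of c c c:
  W ⇒ X c ⇒ c c c
  W ⇒ c Y ⇒ c c c

c c c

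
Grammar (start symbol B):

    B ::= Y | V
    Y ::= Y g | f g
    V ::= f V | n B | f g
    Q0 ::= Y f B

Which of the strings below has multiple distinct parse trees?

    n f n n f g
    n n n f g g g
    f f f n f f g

n f n n f g: 2 trees
n n n f g g g: 1 tree
f f f n f f g: 1 tree

n f n n f g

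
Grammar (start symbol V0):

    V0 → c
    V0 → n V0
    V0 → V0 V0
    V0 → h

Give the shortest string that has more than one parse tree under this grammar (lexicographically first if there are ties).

c c c

length 1: no string has ≥2 trees
length 2: no string has ≥2 trees
length 3: c c c has 2 parse trees

Two derivations of c c c:
  V0 ⇒ V0 V0 ⇒ c V0 ⇒ c V0 V0 ⇒ c c V0 ⇒ c c c
  V0 ⇒ V0 V0 ⇒ V0 V0 V0 ⇒ c V0 V0 ⇒ c c V0 ⇒ c c c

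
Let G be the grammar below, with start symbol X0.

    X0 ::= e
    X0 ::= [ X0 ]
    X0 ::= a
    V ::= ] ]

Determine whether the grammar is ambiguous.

Unambiguous

Only X0 is reachable from X0; ignoring the rest: Each string is a nest of matched brackets around a single atom. An opening bracket forces the recursive rule; an atom forces the base rule.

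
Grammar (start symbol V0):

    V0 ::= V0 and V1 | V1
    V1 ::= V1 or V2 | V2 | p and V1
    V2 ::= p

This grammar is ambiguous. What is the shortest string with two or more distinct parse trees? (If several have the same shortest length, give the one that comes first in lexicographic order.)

length 1: no string has ≥2 trees
length 3: p and p has 2 parse trees

Two derivations of p and p:
  V0 ⇒ V0 and V1 ⇒ V1 and V1 ⇒ V2 and V1 ⇒ p and V1 ⇒ p and V2 ⇒ p and p
  V0 ⇒ V1 ⇒ p and V1 ⇒ p and V2 ⇒ p and p

p and p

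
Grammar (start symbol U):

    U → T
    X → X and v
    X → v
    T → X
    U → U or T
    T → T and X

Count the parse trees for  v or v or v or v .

Parse trees for v or v or v or v:
  [U [U [U [U [T [X v]]] or [T [X v]]] or [T [X v]]] or [T [X v]]]

1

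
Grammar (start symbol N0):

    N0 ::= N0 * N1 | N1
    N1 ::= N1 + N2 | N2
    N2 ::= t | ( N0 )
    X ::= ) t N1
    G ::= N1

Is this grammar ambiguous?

Unambiguous

Only N0, N1, N2 are reachable from N0; ignoring the rest: N0 → N0 * N1 | N1  ;  N1 → N1 + N2 | N2  — a left-associative chain with N2 at the bottom. Each string factors uniquely by precedence.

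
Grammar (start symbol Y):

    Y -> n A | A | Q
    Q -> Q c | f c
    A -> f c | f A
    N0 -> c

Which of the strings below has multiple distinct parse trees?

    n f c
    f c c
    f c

n f c: 1 tree
f c c: 1 tree
f c: 2 trees

f c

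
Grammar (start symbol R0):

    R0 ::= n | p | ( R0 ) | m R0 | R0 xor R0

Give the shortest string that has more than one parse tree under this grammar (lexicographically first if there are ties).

m n xor n

length 1: no string has ≥2 trees
length 2: no string has ≥2 trees
length 3: no string has ≥2 trees
length 4: m n xor n has 2 parse trees

Two derivations of m n xor n:
  R0 ⇒ m R0 ⇒ m R0 xor R0 ⇒ m n xor R0 ⇒ m n xor n
  R0 ⇒ R0 xor R0 ⇒ m R0 xor R0 ⇒ m n xor R0 ⇒ m n xor n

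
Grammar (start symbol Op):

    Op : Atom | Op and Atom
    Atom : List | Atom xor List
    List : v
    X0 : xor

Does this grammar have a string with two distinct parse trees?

Unambiguous

Only Op, Atom, List are reachable from Op; ignoring the rest: The grammar is stratified — Op handles 'and' (left-recursive), Atom handles 'xor', List atoms. Each operator has a fixed associativity and precedence level, so every string has one parse.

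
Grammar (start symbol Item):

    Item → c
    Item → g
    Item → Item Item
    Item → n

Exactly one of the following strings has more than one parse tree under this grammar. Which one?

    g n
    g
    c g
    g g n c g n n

g g n c g n n

g n: 1 tree
g: 1 tree
c g: 1 tree
g g n c g n n: 132 trees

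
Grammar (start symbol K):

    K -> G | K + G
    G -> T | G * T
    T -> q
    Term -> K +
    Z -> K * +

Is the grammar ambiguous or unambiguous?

(Term, Z are unreachable from K, so their rules don't affect L(K).) This is a standard precedence ladder (K over G over T), with each level left-recursive on its own operator ('+' at K, '*' at G). That structure is LR(1), hence unambiguous.

Unambiguous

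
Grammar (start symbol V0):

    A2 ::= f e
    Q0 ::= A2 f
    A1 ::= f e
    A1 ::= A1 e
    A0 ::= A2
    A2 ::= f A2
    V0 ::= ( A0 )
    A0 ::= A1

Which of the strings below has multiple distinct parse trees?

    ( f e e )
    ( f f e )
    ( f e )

( f e e ): 1 tree
( f f e ): 1 tree
( f e ): 2 trees

( f e )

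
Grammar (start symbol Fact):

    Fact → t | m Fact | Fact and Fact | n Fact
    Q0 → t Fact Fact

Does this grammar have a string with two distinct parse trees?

Witness: m t and t

Derivation 1: Fact ⇒ m Fact ⇒ m Fact and Fact ⇒ m t and Fact ⇒ m t and t
Derivation 2: Fact ⇒ Fact and Fact ⇒ m Fact and Fact ⇒ m t and Fact ⇒ m t and t

Two distinct leftmost derivations for the same string.

Ambiguous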